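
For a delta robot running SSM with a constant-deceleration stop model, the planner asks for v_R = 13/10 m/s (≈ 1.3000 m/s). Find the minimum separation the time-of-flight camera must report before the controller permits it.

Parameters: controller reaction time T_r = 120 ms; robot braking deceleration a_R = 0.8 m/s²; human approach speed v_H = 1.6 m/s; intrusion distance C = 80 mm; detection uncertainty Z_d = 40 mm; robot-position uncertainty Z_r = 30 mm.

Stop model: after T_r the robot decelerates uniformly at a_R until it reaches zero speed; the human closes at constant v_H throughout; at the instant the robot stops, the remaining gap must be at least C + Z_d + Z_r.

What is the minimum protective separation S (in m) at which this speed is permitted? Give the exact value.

stop time T_s = (13/10)/(4/5) = 1.6250 s
reaction-phase robot travel = 1.3000·0.1200 = 0.1560 m
braking distance = 1.3000²/(2·0.8000) = 1.0562 m
human over T_r+T_s: 1.6000·(0.1200+1.6250) = 2.7920 m
residual clearance needed = 0.0800+0.0400+0.0300 = 0.1500 m
S_min ≈ 0.1560+1.0562+2.7920+0.1500  ⇒  S_min = 16617/4000 m

S_min = 16617/4000 m = 4.1543 m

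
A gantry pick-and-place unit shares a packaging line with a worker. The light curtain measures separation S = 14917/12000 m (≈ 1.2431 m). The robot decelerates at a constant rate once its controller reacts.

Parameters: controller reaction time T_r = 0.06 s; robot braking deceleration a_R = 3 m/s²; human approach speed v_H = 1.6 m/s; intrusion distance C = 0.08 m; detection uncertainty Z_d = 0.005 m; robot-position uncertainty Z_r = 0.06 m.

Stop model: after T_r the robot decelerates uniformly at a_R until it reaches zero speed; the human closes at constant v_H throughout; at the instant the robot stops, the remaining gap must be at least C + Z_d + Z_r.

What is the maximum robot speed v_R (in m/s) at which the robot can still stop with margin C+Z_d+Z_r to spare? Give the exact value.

v_R_max = 5/4 m/s = 1.2500 m/s

at the boundary: (1/6)·v² + (89/150)·v + (-481/480) = 0
  disc = (89/150)² − 4·(1/6)·(-481/480) = 10201/10000 ; √disc = 101/100
  v_R = (−(89/150) + 101/100) / (2·(1/6)) = 5/4 m/s
check:
braking lasts T_s = (5/4)/3 = 0.4167 s
robot covers v_R·T_r = 1.2500·0.0600 = 0.0750 m before braking
robot under decel: 1.2500²/(2·3.0000) = 0.2604 m
person approaches 1.6000·(0.0600+0.4167) = 0.7627 m
margins: 0.0800+0.0050+0.0600 = 0.1450 m
sum ≈ 0.0750+0.2604+0.7627+0.1450 ≈ 1.2431 m = S ✓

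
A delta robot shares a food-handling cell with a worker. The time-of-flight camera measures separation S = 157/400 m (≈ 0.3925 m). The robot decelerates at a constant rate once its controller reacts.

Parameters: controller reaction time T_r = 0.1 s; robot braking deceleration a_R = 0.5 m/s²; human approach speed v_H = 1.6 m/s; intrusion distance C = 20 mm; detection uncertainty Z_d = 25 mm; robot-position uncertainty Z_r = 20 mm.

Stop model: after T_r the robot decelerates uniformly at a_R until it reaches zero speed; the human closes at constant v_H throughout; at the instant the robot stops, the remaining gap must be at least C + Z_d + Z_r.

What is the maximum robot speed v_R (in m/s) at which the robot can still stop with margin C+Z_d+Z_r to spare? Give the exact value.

collect terms ⇒ (1)·v_R² + (33/10)·v_R + (-67/400) = 0
  disc = (33/10)² − 4·(1)·(-67/400) = 289/25 ; √disc = 17/5
  v_R = (−(33/10) + 17/5) / (2·(1)) = 1/20 m/s
check:
braking lasts T_s = (1/20)/(1/2) = 0.1000 s
robot covers v_R·T_r = 0.0500·0.1000 = 0.0050 m before braking
robot covers 0.0500·0.1000 − ½·0.5000·0.1000² = 0.0025 m while stopping
person approaches 1.6000·(0.1000+0.1000) = 0.3200 m
residual clearance needed = 0.0200+0.0250+0.0200 = 0.0650 m
sum ≈ 0.0050+0.0025+0.3200+0.0650 ≈ 0.3925 m = S ✓

v_R_max = 1/20 m/s = 0.0500 m/s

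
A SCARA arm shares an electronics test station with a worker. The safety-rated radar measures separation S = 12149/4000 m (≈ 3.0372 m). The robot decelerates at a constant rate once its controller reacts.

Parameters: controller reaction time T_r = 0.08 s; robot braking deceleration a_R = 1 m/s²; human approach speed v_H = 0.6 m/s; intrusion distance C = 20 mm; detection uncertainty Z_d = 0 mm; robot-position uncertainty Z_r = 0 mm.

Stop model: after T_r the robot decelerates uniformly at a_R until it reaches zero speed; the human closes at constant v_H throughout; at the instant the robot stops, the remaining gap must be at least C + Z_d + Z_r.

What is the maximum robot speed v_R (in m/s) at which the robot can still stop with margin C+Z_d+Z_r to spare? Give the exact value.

v_R_max = 37/20 m/s = 1.8500 m/s

collect terms ⇒ (1/2)·v_R² + (17/25)·v_R + (-11877/4000) = 0
  disc = (17/25)² − 4·(1/2)·(-11877/4000) = 64009/10000 ; √disc = 253/100
  v_R = (−(17/25) + 253/100) / (2·(1/2)) = 37/20 m/s
check:
braking lasts T_s = (37/20)/1 = 1.8500 s
robot covers v_R·T_r = 1.8500·0.0800 = 0.1480 m before braking
robot covers 1.8500·1.8500 − ½·1.0000·1.8500² = 1.7112 m while stopping
human over T_r+T_s: 0.6000·(0.0800+1.8500) = 1.1580 m
C+Z_d+Z_r = 0.0200+0.0000+0.0000 = 0.0200 m
sum ≈ 0.1480+1.7112+1.1580+0.0200 ≈ 3.0372 m = S ✓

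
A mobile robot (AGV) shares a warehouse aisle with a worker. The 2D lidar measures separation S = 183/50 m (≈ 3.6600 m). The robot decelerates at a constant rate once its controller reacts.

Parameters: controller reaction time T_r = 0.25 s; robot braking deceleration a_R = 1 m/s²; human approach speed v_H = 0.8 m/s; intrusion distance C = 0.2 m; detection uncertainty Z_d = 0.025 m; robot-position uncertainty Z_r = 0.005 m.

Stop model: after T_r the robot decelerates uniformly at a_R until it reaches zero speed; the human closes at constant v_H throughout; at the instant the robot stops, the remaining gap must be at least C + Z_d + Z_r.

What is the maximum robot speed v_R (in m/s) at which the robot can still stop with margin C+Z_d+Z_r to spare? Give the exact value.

at the boundary: (1/2)·v² + (21/20)·v + (-323/100) = 0
  disc = (21/20)² − 4·(1/2)·(-323/100) = 121/16 ; √disc = 11/4
  v_R = (−(21/20) + 11/4) / (2·(1/2)) = 17/10 m/s
check:
braking lasts T_s = (17/10)/1 = 1.7000 s
robot in T_r: 1.7000·0.2500 = 0.4250 m
robot under decel: 1.7000²/(2·1.0000) = 1.4450 m
human closes 0.8000·1.9500 = 1.5600 m
margins: 0.2000+0.0250+0.0050 = 0.2300 m
sum ≈ 0.4250+1.4450+1.5600+0.2300 ≈ 3.6600 m = S ✓

v_R_max = 17/10 m/s = 1.7000 m/s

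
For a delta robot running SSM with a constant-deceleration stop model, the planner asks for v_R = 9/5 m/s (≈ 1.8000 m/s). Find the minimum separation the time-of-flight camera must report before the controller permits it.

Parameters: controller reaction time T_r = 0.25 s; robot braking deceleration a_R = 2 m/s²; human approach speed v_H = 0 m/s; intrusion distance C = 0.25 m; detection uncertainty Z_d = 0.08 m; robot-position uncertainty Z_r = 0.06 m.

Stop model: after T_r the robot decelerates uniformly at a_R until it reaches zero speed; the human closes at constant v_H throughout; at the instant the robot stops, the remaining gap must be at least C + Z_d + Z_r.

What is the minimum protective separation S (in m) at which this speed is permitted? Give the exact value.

S_min = 33/20 m = 1.6500 m

stop time T_s = (9/5)/2 = 0.9000 s
robot covers v_R·T_r = 1.8000·0.2500 = 0.4500 m before braking
braking distance = 1.8000²/(2·2.0000) = 0.8100 m
human closes 0.0000·1.1500 = 0.0000 m
margins: 0.2500+0.0800+0.0600 = 0.3900 m
S_min ≈ 0.4500+0.8100+0.0000+0.3900  ⇒  S_min = 33/20 m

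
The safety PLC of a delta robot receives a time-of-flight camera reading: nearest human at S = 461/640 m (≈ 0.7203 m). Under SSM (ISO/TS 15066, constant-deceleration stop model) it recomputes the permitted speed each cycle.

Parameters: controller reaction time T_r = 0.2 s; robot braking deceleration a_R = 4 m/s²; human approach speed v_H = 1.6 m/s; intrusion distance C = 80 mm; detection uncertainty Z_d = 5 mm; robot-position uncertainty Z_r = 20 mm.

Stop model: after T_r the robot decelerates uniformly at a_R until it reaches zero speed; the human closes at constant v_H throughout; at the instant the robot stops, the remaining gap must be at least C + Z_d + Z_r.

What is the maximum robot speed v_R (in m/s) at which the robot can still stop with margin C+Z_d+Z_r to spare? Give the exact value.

at the boundary: (1/8)·v² + (3/5)·v + (-189/640) = 0
  disc = (3/5)² − 4·(1/8)·(-189/640) = 3249/6400 ; √disc = 57/80
  v_R = (−(3/5) + 57/80) / (2·(1/8)) = 9/20 m/s
check:
T_s = v_R/a_R = (9/20)/4 = 0.1125 s
reaction-phase robot travel = 0.4500·0.2000 = 0.0900 m
robot covers 0.4500·0.1125 − ½·4.0000·0.1125² = 0.0253 m while stopping
human closes 1.6000·0.3125 = 0.5000 m
residual clearance needed = 0.0800+0.0050+0.0200 = 0.1050 m
sum ≈ 0.0900+0.0253+0.5000+0.1050 ≈ 0.7203 m = S ✓

v_R_max = 9/20 m/s = 0.4500 m/s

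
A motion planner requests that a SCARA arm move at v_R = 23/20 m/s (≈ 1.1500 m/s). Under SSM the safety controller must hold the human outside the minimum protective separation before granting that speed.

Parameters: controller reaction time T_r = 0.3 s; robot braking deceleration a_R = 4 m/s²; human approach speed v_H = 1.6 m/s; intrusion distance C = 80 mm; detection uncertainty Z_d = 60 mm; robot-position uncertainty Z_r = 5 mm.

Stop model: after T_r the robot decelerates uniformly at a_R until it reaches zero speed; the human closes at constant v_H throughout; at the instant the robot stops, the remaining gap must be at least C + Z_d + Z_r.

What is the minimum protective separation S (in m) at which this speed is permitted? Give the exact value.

S_min = 1021/640 m = 1.5953 m

T_s = v_R/a_R = (23/20)/4 = 0.2875 s
robot covers v_R·T_r = 1.1500·0.3000 = 0.3450 m before braking
robot covers 1.1500·0.2875 − ½·4.0000·0.2875² = 0.1653 m while stopping
human closes 1.6000·0.5875 = 0.9400 m
C+Z_d+Z_r = 0.0800+0.0600+0.0050 = 0.1450 m
S_min ≈ 0.3450+0.1653+0.9400+0.1450  ⇒  S_min = 1021/640 m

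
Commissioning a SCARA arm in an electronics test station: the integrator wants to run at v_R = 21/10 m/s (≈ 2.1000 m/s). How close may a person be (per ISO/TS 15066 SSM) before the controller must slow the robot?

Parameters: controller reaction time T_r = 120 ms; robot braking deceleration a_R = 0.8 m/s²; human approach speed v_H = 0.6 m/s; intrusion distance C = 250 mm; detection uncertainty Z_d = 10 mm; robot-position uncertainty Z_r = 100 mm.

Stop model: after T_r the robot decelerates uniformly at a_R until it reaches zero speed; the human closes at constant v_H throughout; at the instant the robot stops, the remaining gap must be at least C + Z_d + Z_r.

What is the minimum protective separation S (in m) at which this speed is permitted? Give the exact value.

S_min = 20061/4000 m = 5.0152 m

stop time T_s = (21/10)/(4/5) = 2.6250 s
robot covers v_R·T_r = 2.1000·0.1200 = 0.2520 m before braking
braking distance = 2.1000²/(2·0.8000) = 2.7563 m
human over T_r+T_s: 0.6000·(0.1200+2.6250) = 1.6470 m
residual clearance needed = 0.2500+0.0100+0.1000 = 0.3600 m
S_min ≈ 0.2520+2.7563+1.6470+0.3600  ⇒  S_min = 20061/4000 m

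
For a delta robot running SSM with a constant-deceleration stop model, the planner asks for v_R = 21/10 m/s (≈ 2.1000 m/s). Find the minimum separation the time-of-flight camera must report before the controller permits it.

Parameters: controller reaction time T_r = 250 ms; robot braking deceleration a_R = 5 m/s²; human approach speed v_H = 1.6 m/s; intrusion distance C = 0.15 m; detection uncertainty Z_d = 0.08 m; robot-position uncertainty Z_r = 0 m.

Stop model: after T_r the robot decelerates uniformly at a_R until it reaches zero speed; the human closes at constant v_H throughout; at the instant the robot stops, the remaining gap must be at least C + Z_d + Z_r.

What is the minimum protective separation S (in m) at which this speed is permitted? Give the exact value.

S_min = 567/250 m = 2.2680 m

stop time T_s = (21/10)/5 = 0.4200 s
reaction-phase robot travel = 2.1000·0.2500 = 0.5250 m
braking distance = 2.1000²/(2·5.0000) = 0.4410 m
person approaches 1.6000·(0.2500+0.4200) = 1.0720 m
margins: 0.1500+0.0800+0.0000 = 0.2300 m
S_min ≈ 0.5250+0.4410+1.0720+0.2300  ⇒  S_min = 567/250 m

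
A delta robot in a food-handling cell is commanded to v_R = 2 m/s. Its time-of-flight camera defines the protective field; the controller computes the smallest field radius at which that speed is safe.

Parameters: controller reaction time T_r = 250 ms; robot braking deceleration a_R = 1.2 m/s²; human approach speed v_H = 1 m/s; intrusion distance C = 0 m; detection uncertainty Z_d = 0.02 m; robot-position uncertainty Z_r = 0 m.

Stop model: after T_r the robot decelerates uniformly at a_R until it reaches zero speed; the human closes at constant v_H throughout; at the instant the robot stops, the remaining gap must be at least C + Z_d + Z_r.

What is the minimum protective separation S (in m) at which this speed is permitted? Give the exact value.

S_min = 1231/300 m = 4.1033 m

stop time T_s = 2/(6/5) = 1.6667 s
robot in T_r: 2.0000·0.2500 = 0.5000 m
braking distance = 2.0000²/(2·1.2000) = 1.6667 m
human closes 1.0000·1.9167 = 1.9167 m
margins: 0.0000+0.0200+0.0000 = 0.0200 m
S_min ≈ 0.5000+1.6667+1.9167+0.0200  ⇒  S_min = 1231/300 m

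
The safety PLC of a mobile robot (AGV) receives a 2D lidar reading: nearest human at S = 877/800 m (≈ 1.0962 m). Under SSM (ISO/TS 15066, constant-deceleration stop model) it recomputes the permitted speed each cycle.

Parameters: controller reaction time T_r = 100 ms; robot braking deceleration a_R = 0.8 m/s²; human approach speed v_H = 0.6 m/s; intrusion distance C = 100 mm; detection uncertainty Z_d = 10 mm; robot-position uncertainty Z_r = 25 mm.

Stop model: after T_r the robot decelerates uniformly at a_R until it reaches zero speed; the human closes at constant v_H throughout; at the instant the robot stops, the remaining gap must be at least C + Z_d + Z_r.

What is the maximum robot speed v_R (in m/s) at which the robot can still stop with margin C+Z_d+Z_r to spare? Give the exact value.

quadratic (5/8)·v² + (17/20)·v + (-721/800) = 0
  disc = (17/20)² − 4·(5/8)·(-721/800) = 4761/1600 ; √disc = 69/40
  v_R = (−(17/20) + 69/40) / (2·(5/8)) = 7/10 m/s
check:
T_s = v_R/a_R = (7/10)/(4/5) = 0.8750 s
robot in T_r: 0.7000·0.1000 = 0.0700 m
robot covers 0.7000·0.8750 − ½·0.8000·0.8750² = 0.3063 m while stopping
human over T_r+T_s: 0.6000·(0.1000+0.8750) = 0.5850 m
margins: 0.1000+0.0100+0.0250 = 0.1350 m
sum ≈ 0.0700+0.3063+0.5850+0.1350 ≈ 1.0962 m = S ✓

v_R_max = 7/10 m/s = 0.7000 m/s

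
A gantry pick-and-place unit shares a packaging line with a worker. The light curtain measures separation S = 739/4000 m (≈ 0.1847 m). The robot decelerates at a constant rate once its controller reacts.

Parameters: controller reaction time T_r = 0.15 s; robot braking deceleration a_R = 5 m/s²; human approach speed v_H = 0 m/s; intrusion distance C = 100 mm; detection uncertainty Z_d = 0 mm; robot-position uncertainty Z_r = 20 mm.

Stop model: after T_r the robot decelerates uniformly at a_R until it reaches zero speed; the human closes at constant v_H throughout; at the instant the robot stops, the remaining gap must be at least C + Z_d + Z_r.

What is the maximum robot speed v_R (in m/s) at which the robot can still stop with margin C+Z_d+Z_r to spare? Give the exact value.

v_R_max = 7/20 m/s = 0.3500 m/s

at the boundary: (1/10)·v² + (3/20)·v + (-259/4000) = 0
  disc = (3/20)² − 4·(1/10)·(-259/4000) = 121/2500 ; √disc = 11/50
  v_R = (−(3/20) + 11/50) / (2·(1/10)) = 7/20 m/s
check:
T_s = v_R/a_R = (7/20)/5 = 0.0700 s
reaction-phase robot travel = 0.3500·0.1500 = 0.0525 m
robot under decel: 0.3500²/(2·5.0000) = 0.0123 m
human closes 0.0000·0.2200 = 0.0000 m
residual clearance needed = 0.1000+0.0000+0.0200 = 0.1200 m
sum ≈ 0.0525+0.0123+0.0000+0.1200 ≈ 0.1847 m = S ✓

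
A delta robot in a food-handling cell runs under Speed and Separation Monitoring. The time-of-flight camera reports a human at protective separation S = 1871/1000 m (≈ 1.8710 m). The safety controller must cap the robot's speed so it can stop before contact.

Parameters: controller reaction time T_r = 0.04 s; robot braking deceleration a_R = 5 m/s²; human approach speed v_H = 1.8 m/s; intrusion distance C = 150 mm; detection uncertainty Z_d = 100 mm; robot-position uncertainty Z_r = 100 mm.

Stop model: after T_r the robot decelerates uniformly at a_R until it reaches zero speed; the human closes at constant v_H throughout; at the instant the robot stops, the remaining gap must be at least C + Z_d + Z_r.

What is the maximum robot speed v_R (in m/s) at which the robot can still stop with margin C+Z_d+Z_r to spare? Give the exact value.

collect terms ⇒ (1/10)·v_R² + (2/5)·v_R + (-1449/1000) = 0
  disc = (2/5)² − 4·(1/10)·(-1449/1000) = 1849/2500 ; √disc = 43/50
  v_R = (−(2/5) + 43/50) / (2·(1/10)) = 23/10 m/s
check:
stop time T_s = (23/10)/5 = 0.4600 s
reaction-phase robot travel = 2.3000·0.0400 = 0.0920 m
robot under decel: 2.3000²/(2·5.0000) = 0.5290 m
human closes 1.8000·0.5000 = 0.9000 m
residual clearance needed = 0.1500+0.1000+0.1000 = 0.3500 m
sum ≈ 0.0920+0.5290+0.9000+0.3500 ≈ 1.8710 m = S ✓

v_R_max = 23/10 m/s = 2.3000 m/s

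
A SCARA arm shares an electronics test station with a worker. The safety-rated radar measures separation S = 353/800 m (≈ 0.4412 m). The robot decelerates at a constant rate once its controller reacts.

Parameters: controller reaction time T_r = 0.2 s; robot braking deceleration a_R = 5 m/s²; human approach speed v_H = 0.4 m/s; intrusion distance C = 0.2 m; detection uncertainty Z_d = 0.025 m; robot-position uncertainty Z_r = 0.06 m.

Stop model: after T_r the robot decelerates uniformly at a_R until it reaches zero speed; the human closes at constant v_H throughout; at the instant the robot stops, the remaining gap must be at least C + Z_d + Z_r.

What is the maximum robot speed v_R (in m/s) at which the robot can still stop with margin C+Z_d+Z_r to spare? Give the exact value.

v_R_max = 1/4 m/s = 0.2500 m/s

at the boundary: (1/10)·v² + (7/25)·v + (-61/800) = 0
  disc = (7/25)² − 4·(1/10)·(-61/800) = 1089/10000 ; √disc = 33/100
  v_R = (−(7/25) + 33/100) / (2·(1/10)) = 1/4 m/s
check:
T_s = v_R/a_R = (1/4)/5 = 0.0500 s
reaction-phase robot travel = 0.2500·0.2000 = 0.0500 m
robot under decel: 0.2500²/(2·5.0000) = 0.0063 m
person approaches 0.4000·(0.2000+0.0500) = 0.1000 m
margins: 0.2000+0.0250+0.0600 = 0.2850 m
sum ≈ 0.0500+0.0063+0.1000+0.2850 ≈ 0.4412 m = S ✓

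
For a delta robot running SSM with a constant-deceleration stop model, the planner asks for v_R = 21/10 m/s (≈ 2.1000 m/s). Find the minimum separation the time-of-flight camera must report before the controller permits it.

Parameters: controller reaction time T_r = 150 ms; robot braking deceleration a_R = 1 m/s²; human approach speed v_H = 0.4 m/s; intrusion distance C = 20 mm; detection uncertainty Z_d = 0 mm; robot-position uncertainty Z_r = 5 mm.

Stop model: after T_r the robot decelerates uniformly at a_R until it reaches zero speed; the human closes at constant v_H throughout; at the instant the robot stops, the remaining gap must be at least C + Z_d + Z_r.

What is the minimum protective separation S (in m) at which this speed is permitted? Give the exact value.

S_min = 689/200 m = 3.4450 m

T_s = v_R/a_R = (21/10)/1 = 2.1000 s
robot covers v_R·T_r = 2.1000·0.1500 = 0.3150 m before braking
robot under decel: 2.1000²/(2·1.0000) = 2.2050 m
human closes 0.4000·2.2500 = 0.9000 m
margins: 0.0200+0.0000+0.0050 = 0.0250 m
S_min ≈ 0.3150+2.2050+0.9000+0.0250  ⇒  S_min = 689/200 m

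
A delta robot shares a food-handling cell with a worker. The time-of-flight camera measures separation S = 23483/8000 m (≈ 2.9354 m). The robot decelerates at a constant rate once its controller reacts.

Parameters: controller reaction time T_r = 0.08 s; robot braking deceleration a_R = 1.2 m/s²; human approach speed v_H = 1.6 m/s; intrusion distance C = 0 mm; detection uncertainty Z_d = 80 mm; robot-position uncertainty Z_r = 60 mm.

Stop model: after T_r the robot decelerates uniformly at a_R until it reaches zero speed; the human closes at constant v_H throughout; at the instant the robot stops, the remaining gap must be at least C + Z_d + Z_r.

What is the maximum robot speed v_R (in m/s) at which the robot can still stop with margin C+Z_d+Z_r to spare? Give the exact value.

at the boundary: (5/12)·v² + (106/75)·v + (-21339/8000) = 0
  disc = (106/75)² − 4·(5/12)·(-21339/8000) = 2319529/360000 ; √disc = 1523/600
  v_R = (−(106/75) + 1523/600) / (2·(5/12)) = 27/20 m/s
check:
braking lasts T_s = (27/20)/(6/5) = 1.1250 s
robot in T_r: 1.3500·0.0800 = 0.1080 m
braking distance = 1.3500²/(2·1.2000) = 0.7594 m
human closes 1.6000·1.2050 = 1.9280 m
residual clearance needed = 0.0000+0.0800+0.0600 = 0.1400 m
sum ≈ 0.1080+0.7594+1.9280+0.1400 ≈ 2.9354 m = S ✓

v_R_max = 27/20 m/s = 1.3500 m/s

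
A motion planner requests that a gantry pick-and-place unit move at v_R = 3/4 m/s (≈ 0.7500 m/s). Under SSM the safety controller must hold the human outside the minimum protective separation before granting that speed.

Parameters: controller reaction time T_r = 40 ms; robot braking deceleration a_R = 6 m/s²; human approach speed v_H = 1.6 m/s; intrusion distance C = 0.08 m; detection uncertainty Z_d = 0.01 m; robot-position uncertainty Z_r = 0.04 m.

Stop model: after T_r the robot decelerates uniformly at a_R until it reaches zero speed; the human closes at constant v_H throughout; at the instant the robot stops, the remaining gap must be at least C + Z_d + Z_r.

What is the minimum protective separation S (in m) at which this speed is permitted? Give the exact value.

stop time T_s = (3/4)/6 = 0.1250 s
robot covers v_R·T_r = 0.7500·0.0400 = 0.0300 m before braking
robot under decel: 0.7500²/(2·6.0000) = 0.0469 m
human over T_r+T_s: 1.6000·(0.0400+0.1250) = 0.2640 m
C+Z_d+Z_r = 0.0800+0.0100+0.0400 = 0.1300 m
S_min ≈ 0.0300+0.0469+0.2640+0.1300  ⇒  S_min = 3767/8000 m

S_min = 3767/8000 m = 0.4709 m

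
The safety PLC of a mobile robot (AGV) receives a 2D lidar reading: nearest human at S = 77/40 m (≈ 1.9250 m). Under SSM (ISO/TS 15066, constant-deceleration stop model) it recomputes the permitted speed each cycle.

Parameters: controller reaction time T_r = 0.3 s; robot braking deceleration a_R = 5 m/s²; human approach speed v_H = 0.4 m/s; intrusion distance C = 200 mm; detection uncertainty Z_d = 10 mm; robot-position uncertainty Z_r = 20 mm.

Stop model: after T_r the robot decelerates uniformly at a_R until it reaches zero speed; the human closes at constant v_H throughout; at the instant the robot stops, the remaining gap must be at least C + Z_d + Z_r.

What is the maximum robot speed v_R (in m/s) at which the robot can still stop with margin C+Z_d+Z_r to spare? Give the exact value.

collect terms ⇒ (1/10)·v_R² + (19/50)·v_R + (-63/40) = 0
  disc = (19/50)² − 4·(1/10)·(-63/40) = 484/625 ; √disc = 22/25
  v_R = (−(19/50) + 22/25) / (2·(1/10)) = 5/2 m/s
check:
braking lasts T_s = (5/2)/5 = 0.5000 s
robot covers v_R·T_r = 2.5000·0.3000 = 0.7500 m before braking
robot under decel: 2.5000²/(2·5.0000) = 0.6250 m
human closes 0.4000·0.8000 = 0.3200 m
residual clearance needed = 0.2000+0.0100+0.0200 = 0.2300 m
sum ≈ 0.7500+0.6250+0.3200+0.2300 ≈ 1.9250 m = S ✓

v_R_max = 5/2 m/s = 2.5000 m/s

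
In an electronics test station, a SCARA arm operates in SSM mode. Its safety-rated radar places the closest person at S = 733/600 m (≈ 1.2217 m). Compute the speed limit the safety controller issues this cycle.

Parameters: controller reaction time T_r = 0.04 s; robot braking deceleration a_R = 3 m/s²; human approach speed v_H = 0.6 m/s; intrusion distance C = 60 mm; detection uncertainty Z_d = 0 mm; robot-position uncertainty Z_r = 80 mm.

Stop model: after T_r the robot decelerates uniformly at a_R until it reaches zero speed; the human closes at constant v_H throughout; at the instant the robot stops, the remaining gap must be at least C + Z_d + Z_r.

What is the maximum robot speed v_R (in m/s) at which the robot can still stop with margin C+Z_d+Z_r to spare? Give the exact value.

quadratic (1/6)·v² + (6/25)·v + (-3173/3000) = 0
  disc = (6/25)² − 4·(1/6)·(-3173/3000) = 17161/22500 ; √disc = 131/150
  v_R = (−(6/25) + 131/150) / (2·(1/6)) = 19/10 m/s
check:
braking lasts T_s = (19/10)/3 = 0.6333 s
robot in T_r: 1.9000·0.0400 = 0.0760 m
braking distance = 1.9000²/(2·3.0000) = 0.6017 m
human closes 0.6000·0.6733 = 0.4040 m
residual clearance needed = 0.0600+0.0000+0.0800 = 0.1400 m
sum ≈ 0.0760+0.6017+0.4040+0.1400 ≈ 1.2217 m = S ✓

v_R_max = 19/10 m/s = 1.9000 m/s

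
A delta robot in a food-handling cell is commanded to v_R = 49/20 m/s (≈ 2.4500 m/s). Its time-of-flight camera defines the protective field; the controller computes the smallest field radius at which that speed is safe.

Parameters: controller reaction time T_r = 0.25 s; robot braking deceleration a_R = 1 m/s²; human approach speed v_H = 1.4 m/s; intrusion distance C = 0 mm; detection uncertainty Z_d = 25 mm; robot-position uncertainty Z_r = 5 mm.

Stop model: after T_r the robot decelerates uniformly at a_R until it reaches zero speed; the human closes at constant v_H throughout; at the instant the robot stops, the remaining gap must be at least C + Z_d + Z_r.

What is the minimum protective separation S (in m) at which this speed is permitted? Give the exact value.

S_min = 5939/800 m = 7.4238 m

T_s = v_R/a_R = (49/20)/1 = 2.4500 s
robot covers v_R·T_r = 2.4500·0.2500 = 0.6125 m before braking
robot under decel: 2.4500²/(2·1.0000) = 3.0013 m
human closes 1.4000·2.7000 = 3.7800 m
C+Z_d+Z_r = 0.0000+0.0250+0.0050 = 0.0300 m
S_min ≈ 0.6125+3.0013+3.7800+0.0300  ⇒  S_min = 5939/800 m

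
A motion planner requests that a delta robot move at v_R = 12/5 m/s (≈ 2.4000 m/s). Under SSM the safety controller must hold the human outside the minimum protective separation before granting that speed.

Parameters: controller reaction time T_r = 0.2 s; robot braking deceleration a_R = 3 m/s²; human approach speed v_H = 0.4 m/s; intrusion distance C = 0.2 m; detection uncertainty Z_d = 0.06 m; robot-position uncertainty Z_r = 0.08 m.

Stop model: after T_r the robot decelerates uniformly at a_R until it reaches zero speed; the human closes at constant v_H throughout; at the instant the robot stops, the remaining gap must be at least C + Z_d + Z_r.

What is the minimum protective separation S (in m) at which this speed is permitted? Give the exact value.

S_min = 109/50 m = 2.1800 m

T_s = v_R/a_R = (12/5)/3 = 0.8000 s
reaction-phase robot travel = 2.4000·0.2000 = 0.4800 m
robot under decel: 2.4000²/(2·3.0000) = 0.9600 m
human over T_r+T_s: 0.4000·(0.2000+0.8000) = 0.4000 m
margins: 0.2000+0.0600+0.0800 = 0.3400 m
S_min ≈ 0.4800+0.9600+0.4000+0.3400  ⇒  S_min = 109/50 m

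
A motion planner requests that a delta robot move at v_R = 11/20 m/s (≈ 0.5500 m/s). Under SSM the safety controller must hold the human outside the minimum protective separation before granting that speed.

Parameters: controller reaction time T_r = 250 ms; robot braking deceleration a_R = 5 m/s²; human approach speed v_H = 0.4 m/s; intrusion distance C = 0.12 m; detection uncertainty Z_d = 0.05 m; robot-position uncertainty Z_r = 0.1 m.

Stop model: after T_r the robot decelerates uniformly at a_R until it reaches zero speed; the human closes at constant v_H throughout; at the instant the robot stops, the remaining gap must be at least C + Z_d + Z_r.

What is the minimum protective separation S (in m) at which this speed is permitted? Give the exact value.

stop time T_s = (11/20)/5 = 0.1100 s
reaction-phase robot travel = 0.5500·0.2500 = 0.1375 m
robot covers 0.5500·0.1100 − ½·5.0000·0.1100² = 0.0302 m while stopping
human closes 0.4000·0.3600 = 0.1440 m
C+Z_d+Z_r = 0.1200+0.0500+0.1000 = 0.2700 m
S_min ≈ 0.1375+0.0302+0.1440+0.2700  ⇒  S_min = 2327/4000 m

S_min = 2327/4000 m = 0.5817 m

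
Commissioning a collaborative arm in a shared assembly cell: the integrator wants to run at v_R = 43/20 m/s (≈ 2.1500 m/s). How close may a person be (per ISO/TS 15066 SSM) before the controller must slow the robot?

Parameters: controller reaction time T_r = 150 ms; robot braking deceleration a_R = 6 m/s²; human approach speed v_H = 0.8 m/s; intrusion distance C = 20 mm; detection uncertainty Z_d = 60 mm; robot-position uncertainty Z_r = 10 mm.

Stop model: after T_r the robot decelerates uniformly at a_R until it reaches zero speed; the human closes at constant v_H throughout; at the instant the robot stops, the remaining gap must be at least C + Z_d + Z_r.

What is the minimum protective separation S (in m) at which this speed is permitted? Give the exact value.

S_min = 1927/1600 m = 1.2044 m

stop time T_s = (43/20)/6 = 0.3583 s
robot covers v_R·T_r = 2.1500·0.1500 = 0.3225 m before braking
braking distance = 2.1500²/(2·6.0000) = 0.3852 m
human closes 0.8000·0.5083 = 0.4067 m
C+Z_d+Z_r = 0.0200+0.0600+0.0100 = 0.0900 m
S_min ≈ 0.3225+0.3852+0.4067+0.0900  ⇒  S_min = 1927/1600 m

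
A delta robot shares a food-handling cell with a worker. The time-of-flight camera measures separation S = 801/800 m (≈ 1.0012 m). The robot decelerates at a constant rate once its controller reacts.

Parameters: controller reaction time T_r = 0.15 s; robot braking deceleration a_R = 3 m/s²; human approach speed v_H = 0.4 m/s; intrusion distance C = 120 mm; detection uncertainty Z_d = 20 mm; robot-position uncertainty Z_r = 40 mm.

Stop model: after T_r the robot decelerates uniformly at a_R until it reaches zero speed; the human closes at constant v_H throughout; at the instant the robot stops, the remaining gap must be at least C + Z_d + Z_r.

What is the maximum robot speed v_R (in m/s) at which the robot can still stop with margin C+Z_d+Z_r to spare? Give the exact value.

collect terms ⇒ (1/6)·v_R² + (17/60)·v_R + (-609/800) = 0
  disc = (17/60)² − 4·(1/6)·(-609/800) = 529/900 ; √disc = 23/30
  v_R = (−(17/60) + 23/30) / (2·(1/6)) = 29/20 m/s
check:
stop time T_s = (29/20)/3 = 0.4833 s
reaction-phase robot travel = 1.4500·0.1500 = 0.2175 m
braking distance = 1.4500²/(2·3.0000) = 0.3504 m
human closes 0.4000·0.6333 = 0.2533 m
C+Z_d+Z_r = 0.1200+0.0200+0.0400 = 0.1800 m
sum ≈ 0.2175+0.3504+0.2533+0.1800 ≈ 1.0012 m = S ✓

v_R_max = 29/20 m/s = 1.4500 m/s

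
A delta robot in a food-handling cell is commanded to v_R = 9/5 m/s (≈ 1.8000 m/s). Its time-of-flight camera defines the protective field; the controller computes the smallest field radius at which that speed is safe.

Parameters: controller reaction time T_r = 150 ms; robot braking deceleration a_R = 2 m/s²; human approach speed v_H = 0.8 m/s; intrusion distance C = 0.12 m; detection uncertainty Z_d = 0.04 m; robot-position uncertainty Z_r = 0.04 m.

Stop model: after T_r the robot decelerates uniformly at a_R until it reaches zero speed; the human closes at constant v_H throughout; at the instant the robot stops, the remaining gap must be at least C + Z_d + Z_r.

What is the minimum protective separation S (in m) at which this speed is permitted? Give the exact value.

S_min = 53/25 m = 2.1200 m

T_s = v_R/a_R = (9/5)/2 = 0.9000 s
robot covers v_R·T_r = 1.8000·0.1500 = 0.2700 m before braking
braking distance = 1.8000²/(2·2.0000) = 0.8100 m
human closes 0.8000·1.0500 = 0.8400 m
margins: 0.1200+0.0400+0.0400 = 0.2000 m
S_min ≈ 0.2700+0.8100+0.8400+0.2000  ⇒  S_min = 53/25 m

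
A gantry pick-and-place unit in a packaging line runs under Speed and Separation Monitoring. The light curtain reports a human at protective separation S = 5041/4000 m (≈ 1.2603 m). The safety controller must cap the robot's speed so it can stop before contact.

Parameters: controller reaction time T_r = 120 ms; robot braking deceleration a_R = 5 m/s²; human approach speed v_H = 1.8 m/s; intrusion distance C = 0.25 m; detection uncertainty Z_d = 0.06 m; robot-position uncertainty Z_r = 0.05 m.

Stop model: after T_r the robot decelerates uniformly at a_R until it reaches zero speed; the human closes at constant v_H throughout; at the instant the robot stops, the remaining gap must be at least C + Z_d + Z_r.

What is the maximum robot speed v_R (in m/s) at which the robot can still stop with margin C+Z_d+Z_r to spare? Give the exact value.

collect terms ⇒ (1/10)·v_R² + (12/25)·v_R + (-2737/4000) = 0
  disc = (12/25)² − 4·(1/10)·(-2737/4000) = 5041/10000 ; √disc = 71/100
  v_R = (−(12/25) + 71/100) / (2·(1/10)) = 23/20 m/s
check:
stop time T_s = (23/20)/5 = 0.2300 s
robot in T_r: 1.1500·0.1200 = 0.1380 m
robot covers 1.1500·0.2300 − ½·5.0000·0.2300² = 0.1323 m while stopping
person approaches 1.8000·(0.1200+0.2300) = 0.6300 m
residual clearance needed = 0.2500+0.0600+0.0500 = 0.3600 m
sum ≈ 0.1380+0.1323+0.6300+0.3600 ≈ 1.2603 m = S ✓

v_R_max = 23/20 m/s = 1.1500 m/s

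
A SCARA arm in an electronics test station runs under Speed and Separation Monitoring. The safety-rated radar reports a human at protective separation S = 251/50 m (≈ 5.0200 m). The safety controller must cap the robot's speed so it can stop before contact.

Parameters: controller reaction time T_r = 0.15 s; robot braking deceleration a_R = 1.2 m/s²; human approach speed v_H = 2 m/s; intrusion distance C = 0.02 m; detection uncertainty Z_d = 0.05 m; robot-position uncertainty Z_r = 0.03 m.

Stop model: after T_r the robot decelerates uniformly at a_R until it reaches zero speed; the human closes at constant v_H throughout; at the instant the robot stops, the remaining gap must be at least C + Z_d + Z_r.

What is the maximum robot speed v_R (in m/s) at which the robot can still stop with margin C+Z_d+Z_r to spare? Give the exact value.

quadratic (5/12)·v² + (109/60)·v + (-231/50) = 0
  disc = (109/60)² − 4·(5/12)·(-231/50) = 39601/3600 ; √disc = 199/60
  v_R = (−(109/60) + 199/60) / (2·(5/12)) = 9/5 m/s
check:
T_s = v_R/a_R = (9/5)/(6/5) = 1.5000 s
reaction-phase robot travel = 1.8000·0.1500 = 0.2700 m
robot under decel: 1.8000²/(2·1.2000) = 1.3500 m
human closes 2.0000·1.6500 = 3.3000 m
C+Z_d+Z_r = 0.0200+0.0500+0.0300 = 0.1000 m
sum ≈ 0.2700+1.3500+3.3000+0.1000 ≈ 5.0200 m = S ✓

v_R_max = 9/5 m/s = 1.8000 m/s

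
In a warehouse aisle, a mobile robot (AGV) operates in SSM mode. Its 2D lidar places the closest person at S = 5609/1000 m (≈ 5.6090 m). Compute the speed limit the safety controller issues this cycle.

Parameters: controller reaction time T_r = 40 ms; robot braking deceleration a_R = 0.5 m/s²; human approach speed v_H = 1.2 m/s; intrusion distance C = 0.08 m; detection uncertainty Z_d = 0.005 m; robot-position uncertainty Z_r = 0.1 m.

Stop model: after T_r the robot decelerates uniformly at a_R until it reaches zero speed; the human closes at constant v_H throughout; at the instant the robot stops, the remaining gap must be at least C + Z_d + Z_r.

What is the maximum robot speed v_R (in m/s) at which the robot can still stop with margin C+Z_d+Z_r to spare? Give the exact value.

v_R_max = 7/5 m/s = 1.4000 m/s

quadratic (1)·v² + (61/25)·v + (-672/125) = 0
  disc = (61/25)² − 4·(1)·(-672/125) = 17161/625 ; √disc = 131/25
  v_R = (−(61/25) + 131/25) / (2·(1)) = 7/5 m/s
check:
stop time T_s = (7/5)/(1/2) = 2.8000 s
robot covers v_R·T_r = 1.4000·0.0400 = 0.0560 m before braking
robot under decel: 1.4000²/(2·0.5000) = 1.9600 m
human closes 1.2000·2.8400 = 3.4080 m
C+Z_d+Z_r = 0.0800+0.0050+0.1000 = 0.1850 m
sum ≈ 0.0560+1.9600+3.4080+0.1850 ≈ 5.6090 m = S ✓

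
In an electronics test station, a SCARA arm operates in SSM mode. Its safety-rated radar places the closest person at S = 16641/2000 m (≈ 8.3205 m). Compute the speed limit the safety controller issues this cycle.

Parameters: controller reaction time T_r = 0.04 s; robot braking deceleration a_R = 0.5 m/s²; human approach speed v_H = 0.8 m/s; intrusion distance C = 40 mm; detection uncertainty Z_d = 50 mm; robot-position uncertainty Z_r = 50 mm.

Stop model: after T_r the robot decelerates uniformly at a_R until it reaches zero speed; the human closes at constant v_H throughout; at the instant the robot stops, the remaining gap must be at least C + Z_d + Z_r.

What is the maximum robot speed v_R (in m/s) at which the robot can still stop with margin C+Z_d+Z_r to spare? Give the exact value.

at the boundary: (1)·v² + (41/25)·v + (-16297/2000) = 0
  disc = (41/25)² − 4·(1)·(-16297/2000) = 88209/2500 ; √disc = 297/50
  v_R = (−(41/25) + 297/50) / (2·(1)) = 43/20 m/s
check:
T_s = v_R/a_R = (43/20)/(1/2) = 4.3000 s
robot in T_r: 2.1500·0.0400 = 0.0860 m
robot covers 2.1500·4.3000 − ½·0.5000·4.3000² = 4.6225 m while stopping
human over T_r+T_s: 0.8000·(0.0400+4.3000) = 3.4720 m
margins: 0.0400+0.0500+0.0500 = 0.1400 m
sum ≈ 0.0860+4.6225+3.4720+0.1400 ≈ 8.3205 m = S ✓

v_R_max = 43/20 m/s = 2.1500 m/s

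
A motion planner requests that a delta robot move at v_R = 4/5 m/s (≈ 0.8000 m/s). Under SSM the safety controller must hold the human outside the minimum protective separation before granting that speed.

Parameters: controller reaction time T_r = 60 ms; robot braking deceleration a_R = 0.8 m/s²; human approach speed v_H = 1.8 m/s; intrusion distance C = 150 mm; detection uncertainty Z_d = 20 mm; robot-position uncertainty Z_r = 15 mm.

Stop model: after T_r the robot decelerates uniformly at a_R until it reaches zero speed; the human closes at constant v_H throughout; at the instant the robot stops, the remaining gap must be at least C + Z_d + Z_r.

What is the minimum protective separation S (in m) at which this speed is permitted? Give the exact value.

stop time T_s = (4/5)/(4/5) = 1.0000 s
robot covers v_R·T_r = 0.8000·0.0600 = 0.0480 m before braking
robot covers 0.8000·1.0000 − ½·0.8000·1.0000² = 0.4000 m while stopping
person approaches 1.8000·(0.0600+1.0000) = 1.9080 m
margins: 0.1500+0.0200+0.0150 = 0.1850 m
S_min ≈ 0.0480+0.4000+1.9080+0.1850  ⇒  S_min = 2541/1000 m

S_min = 2541/1000 m = 2.5410 m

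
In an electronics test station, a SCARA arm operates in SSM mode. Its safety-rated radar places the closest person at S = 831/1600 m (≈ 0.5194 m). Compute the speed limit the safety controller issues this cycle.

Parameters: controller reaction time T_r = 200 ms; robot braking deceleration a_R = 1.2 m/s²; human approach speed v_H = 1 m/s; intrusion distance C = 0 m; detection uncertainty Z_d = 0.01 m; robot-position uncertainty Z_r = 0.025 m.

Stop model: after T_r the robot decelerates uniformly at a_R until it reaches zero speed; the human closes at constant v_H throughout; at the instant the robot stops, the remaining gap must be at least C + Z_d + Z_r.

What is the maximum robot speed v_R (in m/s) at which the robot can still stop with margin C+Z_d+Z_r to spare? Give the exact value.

v_R_max = 1/4 m/s = 0.2500 m/s

quadratic (5/12)·v² + (31/30)·v + (-91/320) = 0
  disc = (31/30)² − 4·(5/12)·(-91/320) = 22201/14400 ; √disc = 149/120
  v_R = (−(31/30) + 149/120) / (2·(5/12)) = 1/4 m/s
check:
T_s = v_R/a_R = (1/4)/(6/5) = 0.2083 s
reaction-phase robot travel = 0.2500·0.2000 = 0.0500 m
braking distance = 0.2500²/(2·1.2000) = 0.0260 m
human closes 1.0000·0.4083 = 0.4083 m
C+Z_d+Z_r = 0.0000+0.0100+0.0250 = 0.0350 m
sum ≈ 0.0500+0.0260+0.4083+0.0350 ≈ 0.5194 m = S ✓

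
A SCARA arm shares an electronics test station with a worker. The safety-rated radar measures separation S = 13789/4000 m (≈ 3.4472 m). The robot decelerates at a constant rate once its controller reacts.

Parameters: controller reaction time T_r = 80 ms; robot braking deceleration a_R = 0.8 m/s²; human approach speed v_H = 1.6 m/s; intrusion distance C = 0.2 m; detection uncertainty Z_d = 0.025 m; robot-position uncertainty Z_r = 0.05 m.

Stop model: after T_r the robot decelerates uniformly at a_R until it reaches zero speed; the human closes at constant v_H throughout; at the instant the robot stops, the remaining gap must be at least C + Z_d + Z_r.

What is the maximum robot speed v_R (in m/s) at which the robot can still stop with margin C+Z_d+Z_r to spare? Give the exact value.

v_R_max = 11/10 m/s = 1.1000 m/s

quadratic (5/8)·v² + (52/25)·v + (-12177/4000) = 0
  disc = (52/25)² − 4·(5/8)·(-12177/4000) = 477481/40000 ; √disc = 691/200
  v_R = (−(52/25) + 691/200) / (2·(5/8)) = 11/10 m/s
check:
T_s = v_R/a_R = (11/10)/(4/5) = 1.3750 s
robot covers v_R·T_r = 1.1000·0.0800 = 0.0880 m before braking
robot under decel: 1.1000²/(2·0.8000) = 0.7562 m
person approaches 1.6000·(0.0800+1.3750) = 2.3280 m
margins: 0.2000+0.0250+0.0500 = 0.2750 m
sum ≈ 0.0880+0.7562+2.3280+0.2750 ≈ 3.4472 m = S ✓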